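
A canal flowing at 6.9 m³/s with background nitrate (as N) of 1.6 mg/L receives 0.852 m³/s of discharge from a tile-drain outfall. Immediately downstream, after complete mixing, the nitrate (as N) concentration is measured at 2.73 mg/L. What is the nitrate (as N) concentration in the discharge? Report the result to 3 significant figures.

11.9 mg/L

Mass balance: 6.900·1.600 + 0.8520·Cₑ = 7.752·2.730
→ Cₑ = (7.752·2.730 − 6.900·1.600) / 0.8520 = 11.88 mg/L.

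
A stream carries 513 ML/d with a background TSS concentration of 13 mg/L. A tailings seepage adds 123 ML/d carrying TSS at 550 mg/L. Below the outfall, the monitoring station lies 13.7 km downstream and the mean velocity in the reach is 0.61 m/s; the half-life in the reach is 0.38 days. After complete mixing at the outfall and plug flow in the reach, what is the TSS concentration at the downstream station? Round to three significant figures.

Mixed concentration C = ΣQC/ΣQ = (513.0·13.00 + 123.0·550.0) / 636.0 = 74320/636.0 = 116.9 mg/L.
Travel time t = 13.7·1000 / 0.61 = 22460 s = 6.239 h.
Half-life 0.38 d → k = ln 2 / 0.38 = 1.824 d⁻¹.
Decay over the reach: 116.9·exp(−kt) = 116.9·0.6224 = 72.73 mg/L.

72.7 mg/L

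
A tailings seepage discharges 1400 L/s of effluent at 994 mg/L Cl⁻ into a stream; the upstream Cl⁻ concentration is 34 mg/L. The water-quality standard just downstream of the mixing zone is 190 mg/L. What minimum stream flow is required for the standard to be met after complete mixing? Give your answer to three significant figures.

Set C_mix = 190: (Q·34.00 + 1400·994.0) / (Q + 1400) = 190
→ Q = 1400·(994.0 − 190)/(190 − 34.00) = 7215 L/s.

7220 L/s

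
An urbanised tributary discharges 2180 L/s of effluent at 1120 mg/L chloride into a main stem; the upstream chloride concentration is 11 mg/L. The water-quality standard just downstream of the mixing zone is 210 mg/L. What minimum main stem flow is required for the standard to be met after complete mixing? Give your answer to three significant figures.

9970 L/s

Set C_mix = 210: (Q·11.00 + 2180·1120) / (Q + 2180) = 210
→ Q = 2180·(1120 − 210)/(210 − 11.00) = 9969 L/s.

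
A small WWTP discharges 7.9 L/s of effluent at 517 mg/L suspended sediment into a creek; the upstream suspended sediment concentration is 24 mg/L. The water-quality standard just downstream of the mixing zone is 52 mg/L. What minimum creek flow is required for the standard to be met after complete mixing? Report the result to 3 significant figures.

Set C_mix = 52: (Q·24.00 + 7.900·517.0) / (Q + 7.900) = 52
→ Q = 7.900·(517.0 − 52)/(52 − 24.00) = 131.2 L/s.

131 L/s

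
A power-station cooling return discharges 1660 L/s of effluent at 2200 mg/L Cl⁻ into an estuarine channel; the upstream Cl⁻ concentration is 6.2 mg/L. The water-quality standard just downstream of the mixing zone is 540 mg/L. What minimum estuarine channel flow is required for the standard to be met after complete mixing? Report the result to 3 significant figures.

5160 L/s

Set C_mix = 540: (Q·6.200 + 1660·2200) / (Q + 1660) = 540
→ Q = 1660·(2200 − 540)/(540 − 6.200) = 5162 L/s.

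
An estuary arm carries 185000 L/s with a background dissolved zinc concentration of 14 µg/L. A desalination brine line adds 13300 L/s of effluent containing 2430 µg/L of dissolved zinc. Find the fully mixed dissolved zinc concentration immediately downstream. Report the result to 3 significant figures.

Flow-weighted average: C = (185000·14.00 + 13300·2430) / 198300 = 34910000/198300 = 176.0 µg/L.

176 µg/L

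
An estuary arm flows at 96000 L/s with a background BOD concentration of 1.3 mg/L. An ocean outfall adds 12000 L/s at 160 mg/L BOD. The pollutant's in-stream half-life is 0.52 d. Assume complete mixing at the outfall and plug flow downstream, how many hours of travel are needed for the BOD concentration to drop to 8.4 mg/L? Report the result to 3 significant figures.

14.6 h

After mixing, C = (96000·1.300 + 12000·160.0) / 108000 = 2045000/108000 = 18.93 mg/L.
Half-life 0.52 d → k = ln 2 / 0.52 = 1.333 d⁻¹.
18.93·exp(−k·t) = 8.4 → t = ln(18.93/8.4)/k = 52680 s = 14.63 h.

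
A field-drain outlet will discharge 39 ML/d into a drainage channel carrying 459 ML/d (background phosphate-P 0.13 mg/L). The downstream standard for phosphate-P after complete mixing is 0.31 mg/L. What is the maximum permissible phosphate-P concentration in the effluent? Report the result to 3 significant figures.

2.43 mg/L

At the limit, (Qr·Cr + Qe·Cₑ)/(Qr + Qe) = 0.31:
Cₑ = (498.0·0.31 − 459.0·0.1300) / 39.00 = 2.428 mg/L.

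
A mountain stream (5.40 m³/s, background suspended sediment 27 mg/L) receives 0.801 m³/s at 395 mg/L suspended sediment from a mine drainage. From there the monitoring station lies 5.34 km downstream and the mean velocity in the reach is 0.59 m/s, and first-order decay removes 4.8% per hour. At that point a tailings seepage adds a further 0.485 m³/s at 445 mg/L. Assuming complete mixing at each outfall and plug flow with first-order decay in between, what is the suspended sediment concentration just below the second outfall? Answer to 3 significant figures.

93.4 mg/L

Conservation of mass: C = (5.400·27.00 + 0.8010·395.0) / 6.201 = 462.2/6.201 = 74.54 mg/L; combined flow 6.201 m³/s.
Travel time t = 5.34·1000 / 0.59 = 9051 s = 2.514 h.
4.8%/h lost → k = −ln(1 − 0.048) = 0.04919 h⁻¹.
First-order decay: C = 74.54·exp(−k·t) = 74.54·0.8837 = 65.86 mg/L.
At the second outfall, C = (6.201·65.86 + 0.4850·445.0) / (6.201 + 0.4850) = 93.37 mg/L.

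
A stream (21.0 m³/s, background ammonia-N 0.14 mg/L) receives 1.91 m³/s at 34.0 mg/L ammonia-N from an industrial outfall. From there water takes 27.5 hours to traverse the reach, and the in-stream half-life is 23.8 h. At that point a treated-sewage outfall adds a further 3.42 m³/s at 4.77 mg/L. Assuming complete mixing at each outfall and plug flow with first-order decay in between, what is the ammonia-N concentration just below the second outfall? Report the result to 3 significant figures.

1.78 mg/L

Conservation of mass: C = (21.00·0.1400 + 1.910·34.00) / 22.91 = 67.88/22.91 = 2.963 mg/L; combined flow 22.91 m³/s.
Half-life 23.8 h → k = ln 2 / 23.8 = 0.02912 h⁻¹ = 0.6990 d⁻¹.
After decay, C = 2.963 × e^(−kt) = 2.963 × 0.4489 = 1.330 mg/L.
At the second outfall, C = (22.91·1.330 + 3.420·4.770) / (22.91 + 3.420) = 1.777 mg/L.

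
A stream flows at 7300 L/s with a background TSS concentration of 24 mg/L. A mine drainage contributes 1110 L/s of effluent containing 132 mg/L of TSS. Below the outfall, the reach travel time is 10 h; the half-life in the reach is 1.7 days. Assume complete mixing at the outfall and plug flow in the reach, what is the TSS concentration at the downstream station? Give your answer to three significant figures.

Conservation of mass: C = (7300·24.00 + 1110·132.0) / 8410 = 321700/8410 = 38.25 mg/L.
Half-life 1.7 d → k = ln 2 / 1.7 = 0.4077 d⁻¹.
First-order decay: C = 38.25·exp(−k·t) = 38.25·0.8438 = 32.28 mg/L.

32.3 mg/L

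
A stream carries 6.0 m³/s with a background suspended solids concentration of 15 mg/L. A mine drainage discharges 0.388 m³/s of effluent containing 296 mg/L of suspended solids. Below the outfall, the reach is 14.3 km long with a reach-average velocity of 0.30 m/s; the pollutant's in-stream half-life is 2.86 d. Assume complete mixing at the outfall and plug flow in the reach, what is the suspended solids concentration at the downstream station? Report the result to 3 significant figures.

After mixing, C = (6.000·15.00 + 0.3880·296.0) / 6.388 = 204.8/6.388 = 32.07 mg/L.
Travel time t = 14.3·1000 / 0.30 = 47670 s = 13.24 h.
Half-life 2.86 d → k = ln 2 / 2.86 = 0.2424 d⁻¹.
Applying C = C₀e^(−kt): 32.07 × 0.8748 = 28.05 mg/L.

28.1 mg/L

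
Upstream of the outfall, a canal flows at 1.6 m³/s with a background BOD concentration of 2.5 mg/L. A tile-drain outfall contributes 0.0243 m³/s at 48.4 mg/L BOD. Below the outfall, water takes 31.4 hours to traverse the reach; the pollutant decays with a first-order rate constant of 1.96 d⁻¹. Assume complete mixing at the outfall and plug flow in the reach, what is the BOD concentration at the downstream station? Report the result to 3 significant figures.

Flow-weighted average: C = (1.600·2.500 + 0.02430·48.40) / 1.624 = 5.176/1.624 = 3.187 mg/L.
Decay over the reach: 3.187·exp(−kt) = 3.187·0.07697 = 0.2453 mg/L.

0.245 mg/L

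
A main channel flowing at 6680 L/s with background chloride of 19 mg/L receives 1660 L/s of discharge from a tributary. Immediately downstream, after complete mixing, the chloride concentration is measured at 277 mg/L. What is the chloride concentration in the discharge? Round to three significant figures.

1320 mg/L

Mass balance: 6680·19.00 + 1660·Cₑ = 8340·277.0
→ Cₑ = (8340·277.0 − 6680·19.00) / 1660 = 1315 mg/L.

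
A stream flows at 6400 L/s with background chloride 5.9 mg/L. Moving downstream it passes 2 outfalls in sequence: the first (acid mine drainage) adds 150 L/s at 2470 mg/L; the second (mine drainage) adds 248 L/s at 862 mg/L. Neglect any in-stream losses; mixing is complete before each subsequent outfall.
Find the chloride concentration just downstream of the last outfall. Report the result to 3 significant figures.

Below outfall 1: Q → 6550 L/s, C = (6400·5.900 + 150.0·2470)/6550 = 62.33 mg/L.
Below outfall 2: Q → 6798 L/s, C = (6550·62.33 + 248.0·862.0)/6798 = 91.50 mg/L.

91.5 mg/L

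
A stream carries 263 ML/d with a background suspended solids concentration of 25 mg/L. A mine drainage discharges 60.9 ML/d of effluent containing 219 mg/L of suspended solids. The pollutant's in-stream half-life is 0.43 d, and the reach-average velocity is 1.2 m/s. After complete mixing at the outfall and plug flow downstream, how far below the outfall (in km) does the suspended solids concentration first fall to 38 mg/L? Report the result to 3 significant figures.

Mixed concentration C = ΣQC/ΣQ = (263.0·25.00 + 60.90·219.0) / 323.9 = 19910/323.9 = 61.48 mg/L.
Half-life 0.43 d → k = ln 2 / 0.43 = 1.612 d⁻¹.
Set 61.48·exp(−k·t) = 38 → t = ln(61.48/38)/k = 25780 s = 7.162 h.
Distance = v·t = 1.2·25780 = 30940 m = 30.94 km.

30.9 km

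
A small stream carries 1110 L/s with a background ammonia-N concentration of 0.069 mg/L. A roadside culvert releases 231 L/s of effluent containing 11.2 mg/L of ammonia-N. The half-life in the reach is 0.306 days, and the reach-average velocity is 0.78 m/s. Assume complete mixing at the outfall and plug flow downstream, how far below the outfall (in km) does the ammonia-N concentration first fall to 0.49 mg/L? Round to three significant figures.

41.6 km

After mixing, C = (1110·0.06900 + 231.0·11.20) / 1341 = 2664/1341 = 1.986 mg/L.
Half-life 0.306 d → k = ln 2 / 0.306 = 2.265 d⁻¹.
Set 1.986·exp(−k·t) = 0.49 → t = ln(1.986/0.49)/k = 53390 s = 14.83 h.
Distance = v·t = 0.78·53390 = 41640 m = 41.64 km.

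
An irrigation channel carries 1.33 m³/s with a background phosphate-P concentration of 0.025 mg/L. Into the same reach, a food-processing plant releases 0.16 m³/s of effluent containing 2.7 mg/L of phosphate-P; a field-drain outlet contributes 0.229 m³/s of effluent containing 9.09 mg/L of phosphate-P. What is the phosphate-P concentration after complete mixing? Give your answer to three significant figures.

1.48 mg/L

Mixed concentration C = ΣQC/ΣQ = (1.330·0.02500 + 0.1600·2.700 + 0.2290·9.090) / 1.719 = 2.547/1.719 = 1.482 mg/L.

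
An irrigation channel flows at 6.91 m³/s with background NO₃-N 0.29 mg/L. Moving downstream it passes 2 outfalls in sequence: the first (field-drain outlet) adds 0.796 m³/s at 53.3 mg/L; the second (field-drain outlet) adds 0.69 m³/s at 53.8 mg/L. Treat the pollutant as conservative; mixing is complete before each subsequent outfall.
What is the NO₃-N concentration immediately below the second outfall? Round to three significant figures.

Below outfall 1: Q → 7.706 m³/s, C = (6.910·0.2900 + 0.7960·53.30)/7.706 = 5.766 mg/L.
Below outfall 2: Q → 8.396 m³/s, C = (7.706·5.766 + 0.6900·53.80)/8.396 = 9.713 mg/L.

9.71 mg/L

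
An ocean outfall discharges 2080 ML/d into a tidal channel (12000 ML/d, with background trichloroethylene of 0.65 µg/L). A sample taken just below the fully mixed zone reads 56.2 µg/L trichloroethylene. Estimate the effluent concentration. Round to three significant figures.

Mass balance: 12000·0.6500 + 2080·Cₑ = 14080·56.20
→ Cₑ = (14080·56.20 − 12000·0.6500) / 2080 = 376.7 µg/L.

377 µg/L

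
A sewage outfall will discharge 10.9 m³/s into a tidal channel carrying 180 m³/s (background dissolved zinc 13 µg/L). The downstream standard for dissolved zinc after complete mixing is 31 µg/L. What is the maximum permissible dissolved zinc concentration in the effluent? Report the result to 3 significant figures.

At the limit, (Qr·Cr + Qe·Cₑ)/(Qr + Qe) = 31:
Cₑ = (190.9·31 − 180.0·13.00) / 10.90 = 328.2 µg/L.

328 µg/L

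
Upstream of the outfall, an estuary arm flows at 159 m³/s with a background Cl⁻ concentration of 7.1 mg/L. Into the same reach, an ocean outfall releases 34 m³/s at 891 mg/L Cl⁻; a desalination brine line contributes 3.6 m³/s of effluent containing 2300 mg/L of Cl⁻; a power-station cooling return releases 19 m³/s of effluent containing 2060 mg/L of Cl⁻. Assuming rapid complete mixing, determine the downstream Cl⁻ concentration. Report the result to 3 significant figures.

366 mg/L

Conservation of mass: C = (159.0·7.100 + 34.00·891.0 + 3.600·2300 + 19.00·2060) / 215.6 = 78840/215.6 = 365.7 mg/L.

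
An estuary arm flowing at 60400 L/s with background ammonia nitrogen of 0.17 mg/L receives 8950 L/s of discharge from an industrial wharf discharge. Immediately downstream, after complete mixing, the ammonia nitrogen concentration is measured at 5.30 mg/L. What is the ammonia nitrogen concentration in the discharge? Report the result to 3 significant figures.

Mass balance: 60400·0.1700 + 8950·Cₑ = 69350·5.300
→ Cₑ = (69350·5.300 − 60400·0.1700) / 8950 = 39.92 mg/L.

39.9 mg/L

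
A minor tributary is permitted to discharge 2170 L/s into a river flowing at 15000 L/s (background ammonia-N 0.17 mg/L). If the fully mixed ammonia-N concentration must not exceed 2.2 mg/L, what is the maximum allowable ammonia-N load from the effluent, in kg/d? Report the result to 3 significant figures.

3040 kg/d

Mass balance at the limit: 15000·0.1700 + 2170·Cₑ = 17170·2.2 → Cₑ = 16.23 mg/L.
2170 L/s = 2.170 m³/s. Load = 2.170 m³/s × 16.23 g/m³ × 86 400 s/d = 3043 kg/d.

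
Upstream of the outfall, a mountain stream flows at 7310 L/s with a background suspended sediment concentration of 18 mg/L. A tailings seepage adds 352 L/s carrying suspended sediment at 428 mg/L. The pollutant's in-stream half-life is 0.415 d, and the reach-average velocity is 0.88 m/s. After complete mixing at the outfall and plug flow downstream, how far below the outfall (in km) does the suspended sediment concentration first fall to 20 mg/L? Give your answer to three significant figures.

Conservation of mass: C = (7310·18.00 + 352.0·428.0) / 7662 = 282200/7662 = 36.84 mg/L.
Half-life 0.415 d → k = ln 2 / 0.415 = 1.670 d⁻¹.
Set 36.84·exp(−k·t) = 20 → t = ln(36.84/20)/k = 31590 s = 8.776 h.
Distance = v·t = 0.88·31590 = 27800 m = 27.80 km.

27.8 km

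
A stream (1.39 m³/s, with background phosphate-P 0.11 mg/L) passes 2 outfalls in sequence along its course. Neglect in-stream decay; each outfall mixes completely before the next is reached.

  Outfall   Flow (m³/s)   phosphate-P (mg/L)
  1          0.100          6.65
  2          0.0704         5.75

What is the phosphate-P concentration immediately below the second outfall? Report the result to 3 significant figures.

0.784 mg/L

After outfall 1: Q = 1.390 + 0.1000 = 1.490 m³/s; C = (1.390·0.1100 + 0.1000·6.650)/1.490 = 0.5489 mg/L.
After outfall 2: Q = 1.490 + 0.07040 = 1.560 m³/s; C = (1.490·0.5489 + 0.07040·5.750)/1.560 = 0.7836 mg/L.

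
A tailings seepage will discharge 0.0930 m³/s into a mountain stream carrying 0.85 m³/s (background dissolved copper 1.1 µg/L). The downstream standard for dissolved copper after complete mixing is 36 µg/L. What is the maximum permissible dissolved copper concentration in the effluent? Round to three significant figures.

At the limit, (Qr·Cr + Qe·Cₑ)/(Qr + Qe) = 36:
Cₑ = (0.9430·36 − 0.8500·1.100) / 0.09300 = 355.0 µg/L.

355 µg/L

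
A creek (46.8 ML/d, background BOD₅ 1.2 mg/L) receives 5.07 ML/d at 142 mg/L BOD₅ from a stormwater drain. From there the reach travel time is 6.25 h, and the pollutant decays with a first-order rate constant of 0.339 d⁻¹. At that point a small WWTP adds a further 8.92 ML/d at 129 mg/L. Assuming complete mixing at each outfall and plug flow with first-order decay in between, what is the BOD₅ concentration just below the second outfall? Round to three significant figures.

30.6 mg/L

After mixing, C = (46.80·1.200 + 5.070·142.0) / 51.87 = 776.1/51.87 = 14.96 mg/L; combined flow 51.87 ML/d.
Applying C = C₀e^(−kt): 14.96 × 0.9155 = 13.70 mg/L.
Second outfall: C = (51.87·13.70 + 8.920·129.0)/60.79 = 30.62 mg/L.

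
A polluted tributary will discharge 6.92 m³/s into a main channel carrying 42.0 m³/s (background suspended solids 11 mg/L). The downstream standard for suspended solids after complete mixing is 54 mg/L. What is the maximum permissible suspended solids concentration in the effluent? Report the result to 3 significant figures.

At the limit, (Qr·Cr + Qe·Cₑ)/(Qr + Qe) = 54:
Cₑ = (48.92·54 − 42.00·11.00) / 6.920 = 315.0 mg/L.

315 mg/L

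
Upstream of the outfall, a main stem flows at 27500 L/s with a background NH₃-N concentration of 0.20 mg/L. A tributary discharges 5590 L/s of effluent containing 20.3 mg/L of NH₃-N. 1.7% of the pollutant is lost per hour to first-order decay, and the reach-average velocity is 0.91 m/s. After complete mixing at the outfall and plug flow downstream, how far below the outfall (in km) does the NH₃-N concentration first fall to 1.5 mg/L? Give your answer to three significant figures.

167 km

Mixed concentration C = ΣQC/ΣQ = (27500·0.2000 + 5590·20.30) / 33090 = 119000/33090 = 3.596 mg/L.
1.7%/h lost → k = −ln(1 − 0.017) = 0.01715 h⁻¹.
Set 3.596·exp(−k·t) = 1.5 → t = ln(3.596/1.5)/k = 183600 s = 50.99 h.
Distance = v·t = 0.91·183600 = 167000 m = 167.0 km.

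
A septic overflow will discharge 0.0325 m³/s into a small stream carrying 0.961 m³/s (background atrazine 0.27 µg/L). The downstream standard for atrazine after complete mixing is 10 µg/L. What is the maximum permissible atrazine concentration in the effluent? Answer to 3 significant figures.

At the limit, (Qr·Cr + Qe·Cₑ)/(Qr + Qe) = 10:
Cₑ = (0.9935·10 − 0.9610·0.2700) / 0.03250 = 297.7 µg/L.

298 µg/L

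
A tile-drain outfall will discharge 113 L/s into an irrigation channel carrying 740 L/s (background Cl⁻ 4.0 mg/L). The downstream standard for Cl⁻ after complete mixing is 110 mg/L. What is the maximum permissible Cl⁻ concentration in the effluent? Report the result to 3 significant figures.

At the limit, (Qr·Cr + Qe·Cₑ)/(Qr + Qe) = 110:
Cₑ = (853.0·110 − 740.0·4.000) / 113.0 = 804.2 mg/L.

804 mg/L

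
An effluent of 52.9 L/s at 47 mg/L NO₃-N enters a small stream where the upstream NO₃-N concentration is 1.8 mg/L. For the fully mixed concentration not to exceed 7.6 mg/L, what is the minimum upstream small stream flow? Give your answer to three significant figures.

359 L/s

Set C_mix = 7.6: (Q·1.800 + 52.90·47.00) / (Q + 52.90) = 7.6
→ Q = 52.90·(47.00 − 7.6)/(7.6 − 1.800) = 359.4 L/s.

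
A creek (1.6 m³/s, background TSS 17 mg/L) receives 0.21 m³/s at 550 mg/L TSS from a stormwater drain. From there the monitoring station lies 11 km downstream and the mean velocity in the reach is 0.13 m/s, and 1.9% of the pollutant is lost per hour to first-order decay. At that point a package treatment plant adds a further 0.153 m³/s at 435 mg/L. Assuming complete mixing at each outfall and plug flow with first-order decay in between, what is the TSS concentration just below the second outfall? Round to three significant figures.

Mass balance: C = (1.600·17.00 + 0.2100·550.0) / 1.810 = 142.7/1.810 = 78.84 mg/L; combined flow 1.810 m³/s.
Travel time t = 11·1000 / 0.13 = 84620 s = 23.50 h.
1.9%/h lost → k = −ln(1 − 0.019) = 0.01918 h⁻¹.
First-order decay: C = 78.84·exp(−k·t) = 78.84·0.6371 = 50.23 mg/L.
Second outfall: C = (1.810·50.23 + 0.1530·435.0)/1.963 = 80.22 mg/L.

80.2 mg/L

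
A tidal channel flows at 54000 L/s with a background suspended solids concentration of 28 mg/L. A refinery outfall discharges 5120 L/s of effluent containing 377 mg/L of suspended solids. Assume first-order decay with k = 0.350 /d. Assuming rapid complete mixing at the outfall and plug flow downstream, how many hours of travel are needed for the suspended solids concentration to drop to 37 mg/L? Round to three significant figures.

31.1 h

After mixing, C = (54000·28.00 + 5120·377.0) / 59120 = 3442000/59120 = 58.22 mg/L.
58.22·exp(−k·t) = 37 → t = ln(58.22/37)/k = 111900 s = 31.09 h.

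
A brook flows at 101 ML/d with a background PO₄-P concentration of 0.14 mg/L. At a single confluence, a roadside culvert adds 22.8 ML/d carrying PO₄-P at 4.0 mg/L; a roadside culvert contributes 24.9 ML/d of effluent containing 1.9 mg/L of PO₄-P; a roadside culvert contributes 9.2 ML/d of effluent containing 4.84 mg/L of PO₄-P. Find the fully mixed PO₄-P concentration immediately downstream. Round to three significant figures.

Conservation of mass: C = (101.0·0.1400 + 22.80·4.000 + 24.90·1.900 + 9.200·4.840) / 157.9 = 197.2/157.9 = 1.249 mg/L.

1.25 mg/L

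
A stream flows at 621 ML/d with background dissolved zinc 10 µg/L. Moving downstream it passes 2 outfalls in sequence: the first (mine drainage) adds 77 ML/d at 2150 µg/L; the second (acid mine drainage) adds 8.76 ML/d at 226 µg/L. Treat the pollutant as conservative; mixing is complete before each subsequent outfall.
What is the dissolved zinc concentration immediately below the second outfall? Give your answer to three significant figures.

After outfall 1: Q = 621.0 + 77.00 = 698.0 ML/d; C = (621.0·10.00 + 77.00·2150)/698.0 = 246.1 µg/L.
After outfall 2: Q = 698.0 + 8.760 = 706.8 ML/d; C = (698.0·246.1 + 8.760·226.0)/706.8 = 245.8 µg/L.

246 µg/L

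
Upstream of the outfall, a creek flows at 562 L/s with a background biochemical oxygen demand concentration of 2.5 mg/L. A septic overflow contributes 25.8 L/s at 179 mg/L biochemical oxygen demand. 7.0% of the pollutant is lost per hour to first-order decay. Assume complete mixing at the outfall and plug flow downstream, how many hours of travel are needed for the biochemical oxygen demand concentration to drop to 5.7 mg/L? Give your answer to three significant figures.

Mixed concentration C = ΣQC/ΣQ = (562.0·2.500 + 25.80·179.0) / 587.8 = 6023/587.8 = 10.25 mg/L.
7.0%/h lost → k = −ln(1 − 0.07) = 0.07257 h⁻¹.
10.25·exp(−k·t) = 5.7 → t = ln(10.25/5.7)/k = 29100 s = 8.082 h.

8.08 h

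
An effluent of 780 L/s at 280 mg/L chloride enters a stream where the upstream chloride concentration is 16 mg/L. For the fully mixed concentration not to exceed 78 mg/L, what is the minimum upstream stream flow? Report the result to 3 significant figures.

2540 L/s

Set C_mix = 78: (Q·16.00 + 780.0·280.0) / (Q + 780.0) = 78
→ Q = 780.0·(280.0 − 78)/(78 − 16.00) = 2541 L/s.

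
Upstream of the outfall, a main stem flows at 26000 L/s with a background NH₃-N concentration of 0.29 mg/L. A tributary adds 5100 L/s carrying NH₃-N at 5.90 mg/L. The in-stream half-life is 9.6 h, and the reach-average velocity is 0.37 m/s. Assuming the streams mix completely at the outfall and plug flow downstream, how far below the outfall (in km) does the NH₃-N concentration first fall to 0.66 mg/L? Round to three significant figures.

11.2 km

Mass balance: C = (26000·0.2900 + 5100·5.900) / 31100 = 37630/31100 = 1.210 mg/L.
Half-life 9.6 h → k = ln 2 / 9.6 = 0.07220 h⁻¹ = 1.733 d⁻¹.
Set 1.210·exp(−k·t) = 0.66 → t = ln(1.210/0.66)/k = 30220 s = 8.395 h.
Distance = v·t = 0.37·30220 = 11180 m = 11.18 km.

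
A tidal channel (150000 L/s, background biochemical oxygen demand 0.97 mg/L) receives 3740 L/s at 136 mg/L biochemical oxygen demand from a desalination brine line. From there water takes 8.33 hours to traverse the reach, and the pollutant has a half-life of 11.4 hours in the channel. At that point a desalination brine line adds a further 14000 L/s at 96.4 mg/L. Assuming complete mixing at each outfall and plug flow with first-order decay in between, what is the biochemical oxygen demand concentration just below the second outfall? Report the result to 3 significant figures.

Flow-weighted average: C = (150000·0.9700 + 3740·136.0) / 153700 = 654100/153700 = 4.255 mg/L; combined flow 153700 L/s.
Half-life 11.4 h → k = ln 2 / 11.4 = 0.06080 h⁻¹ = 1.459 d⁻¹.
Decay over the reach: 4.255·exp(−kt) = 4.255·0.6026 = 2.564 mg/L.
At the second outfall, C = (153700·2.564 + 14000·96.40) / (153700 + 14000) = 10.40 mg/L.

10.4 mg/L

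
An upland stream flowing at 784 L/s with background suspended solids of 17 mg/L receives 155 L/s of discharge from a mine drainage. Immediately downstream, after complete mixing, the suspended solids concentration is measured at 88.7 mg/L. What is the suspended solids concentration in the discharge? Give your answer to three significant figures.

451 mg/L

Mass balance: 784.0·17.00 + 155.0·Cₑ = 939.0·88.70
→ Cₑ = (939.0·88.70 − 784.0·17.00) / 155.0 = 451.4 mg/L.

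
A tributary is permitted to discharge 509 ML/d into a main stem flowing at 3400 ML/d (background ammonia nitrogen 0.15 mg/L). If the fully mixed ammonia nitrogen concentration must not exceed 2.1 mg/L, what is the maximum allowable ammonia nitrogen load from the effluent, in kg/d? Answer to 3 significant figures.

7700 kg/d

Mass balance at the limit: 3400·0.1500 + 509.0·Cₑ = 3909·2.1 → Cₑ = 15.13 mg/L.
509.0 ML/d = 5.891 m³/s. Load = 5.891 m³/s × 15.13 g/m³ × 86 400 s/d = 7699 kg/d.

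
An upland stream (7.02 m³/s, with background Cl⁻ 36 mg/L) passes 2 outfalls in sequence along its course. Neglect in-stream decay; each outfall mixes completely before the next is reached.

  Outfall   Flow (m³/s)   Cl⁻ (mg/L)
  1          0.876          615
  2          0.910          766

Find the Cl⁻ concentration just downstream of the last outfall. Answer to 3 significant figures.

After outfall 1: Q = 7.020 + 0.8760 = 7.896 m³/s; C = (7.020·36.00 + 0.8760·615.0)/7.896 = 100.2 mg/L.
After outfall 2: Q = 7.896 + 0.9100 = 8.806 m³/s; C = (7.896·100.2 + 0.9100·766.0)/8.806 = 169.0 mg/L.

169 mg/L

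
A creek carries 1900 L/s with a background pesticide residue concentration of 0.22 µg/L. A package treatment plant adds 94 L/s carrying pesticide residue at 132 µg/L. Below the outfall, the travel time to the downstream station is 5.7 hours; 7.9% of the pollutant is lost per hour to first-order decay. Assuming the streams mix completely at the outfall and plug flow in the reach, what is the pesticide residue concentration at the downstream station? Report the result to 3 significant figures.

Conservation of mass: C = (1900·0.2200 + 94.00·132.0) / 1994 = 12830/1994 = 6.432 µg/L.
7.9%/h lost → k = −ln(1 − 0.079) = 0.08230 h⁻¹.
Applying C = C₀e^(−kt): 6.432 × 0.6256 = 4.024 µg/L.

4.02 µg/L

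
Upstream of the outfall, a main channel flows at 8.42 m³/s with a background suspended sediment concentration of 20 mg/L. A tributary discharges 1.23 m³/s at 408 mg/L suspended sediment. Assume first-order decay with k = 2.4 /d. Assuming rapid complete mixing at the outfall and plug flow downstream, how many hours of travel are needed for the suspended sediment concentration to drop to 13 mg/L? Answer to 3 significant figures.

16.8 h

Flow-weighted average: C = (8.420·20.00 + 1.230·408.0) / 9.650 = 670.2/9.650 = 69.45 mg/L.
69.45·exp(−k·t) = 13 → t = ln(69.45/13)/k = 60330 s = 16.76 h.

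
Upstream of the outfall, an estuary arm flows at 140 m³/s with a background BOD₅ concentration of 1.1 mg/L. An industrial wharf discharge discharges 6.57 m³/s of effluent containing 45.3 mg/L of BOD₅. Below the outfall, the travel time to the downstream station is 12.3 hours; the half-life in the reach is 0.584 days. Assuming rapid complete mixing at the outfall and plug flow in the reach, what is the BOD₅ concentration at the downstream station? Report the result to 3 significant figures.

1.68 mg/L

Flow-weighted average: C = (140.0·1.100 + 6.570·45.30) / 146.6 = 451.6/146.6 = 3.081 mg/L.
Half-life 0.584 d → k = ln 2 / 0.584 = 1.187 d⁻¹.
After decay, C = 3.081 × e^(−kt) = 3.081 × 0.5443 = 1.677 mg/L.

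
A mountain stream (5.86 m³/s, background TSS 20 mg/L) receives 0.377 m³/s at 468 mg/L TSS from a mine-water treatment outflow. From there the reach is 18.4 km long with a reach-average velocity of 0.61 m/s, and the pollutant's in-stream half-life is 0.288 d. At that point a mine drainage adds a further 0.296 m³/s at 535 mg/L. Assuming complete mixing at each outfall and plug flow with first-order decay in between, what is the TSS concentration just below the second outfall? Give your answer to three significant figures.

Mixed concentration C = ΣQC/ΣQ = (5.860·20.00 + 0.3770·468.0) / 6.237 = 293.6/6.237 = 47.08 mg/L; combined flow 6.237 m³/s.
Travel time t = 18.4·1000 / 0.61 = 30160 s = 8.379 h.
Half-life 0.288 d → k = ln 2 / 0.288 = 2.407 d⁻¹.
Applying C = C₀e^(−kt): 47.08 × 0.4316 = 20.32 mg/L.
At the second outfall, C = (6.237·20.32 + 0.2960·535.0) / (6.237 + 0.2960) = 43.64 mg/L.

43.6 mg/L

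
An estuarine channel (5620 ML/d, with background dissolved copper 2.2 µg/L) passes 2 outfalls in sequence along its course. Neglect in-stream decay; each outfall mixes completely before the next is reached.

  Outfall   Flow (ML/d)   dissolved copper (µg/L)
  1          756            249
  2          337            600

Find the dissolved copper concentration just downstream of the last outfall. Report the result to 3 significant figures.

After outfall 1: Q = 5620 + 756.0 = 6376 ML/d; C = (5620·2.200 + 756.0·249.0)/6376 = 31.46 µg/L.
After outfall 2: Q = 6376 + 337.0 = 6713 ML/d; C = (6376·31.46 + 337.0·600.0)/6713 = 60.00 µg/L.

60.0 µg/L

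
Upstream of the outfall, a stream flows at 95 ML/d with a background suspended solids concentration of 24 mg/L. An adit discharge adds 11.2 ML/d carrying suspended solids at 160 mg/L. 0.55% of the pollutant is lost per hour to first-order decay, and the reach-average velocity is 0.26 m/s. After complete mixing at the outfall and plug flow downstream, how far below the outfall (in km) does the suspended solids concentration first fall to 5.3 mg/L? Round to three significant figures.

Mixed concentration C = ΣQC/ΣQ = (95.00·24.00 + 11.20·160.0) / 106.2 = 4072/106.2 = 38.34 mg/L.
0.55%/h lost → k = −ln(1 − 0.0055) = 0.005515 h⁻¹.
Set 38.34·exp(−k·t) = 5.3 → t = ln(38.34/5.3)/k = 1292000 s = 358.8 h.
Distance = v·t = 0.26·1292000 = 335800 m = 335.8 km.

336 km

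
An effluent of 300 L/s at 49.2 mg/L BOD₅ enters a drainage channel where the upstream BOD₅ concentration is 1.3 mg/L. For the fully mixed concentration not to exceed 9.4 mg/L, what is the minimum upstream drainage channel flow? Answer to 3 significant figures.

Set C_mix = 9.4: (Q·1.300 + 300.0·49.20) / (Q + 300.0) = 9.4
→ Q = 300.0·(49.20 − 9.4)/(9.4 − 1.300) = 1474 L/s.

1470 L/s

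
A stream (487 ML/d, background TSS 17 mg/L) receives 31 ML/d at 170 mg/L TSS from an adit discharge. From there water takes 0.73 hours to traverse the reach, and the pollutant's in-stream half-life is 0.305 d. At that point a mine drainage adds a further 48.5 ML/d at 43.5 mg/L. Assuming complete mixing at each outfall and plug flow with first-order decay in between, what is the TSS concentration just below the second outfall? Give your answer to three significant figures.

After mixing, C = (487.0·17.00 + 31.00·170.0) / 518.0 = 13550/518.0 = 26.16 mg/L; combined flow 518.0 ML/d.
Half-life 0.305 d → k = ln 2 / 0.305 = 2.273 d⁻¹.
Applying C = C₀e^(−kt): 26.16 × 0.9332 = 24.41 mg/L.
At the second outfall, C = (518.0·24.41 + 48.50·43.50) / (518.0 + 48.50) = 26.04 mg/L.

26.0 mg/L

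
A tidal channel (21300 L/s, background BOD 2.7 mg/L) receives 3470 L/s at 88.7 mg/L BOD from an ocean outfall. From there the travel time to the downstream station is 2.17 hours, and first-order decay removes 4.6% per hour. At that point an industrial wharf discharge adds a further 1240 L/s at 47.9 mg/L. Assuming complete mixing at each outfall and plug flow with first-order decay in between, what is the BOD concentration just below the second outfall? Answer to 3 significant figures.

15.0 mg/L

Flow-weighted average: C = (21300·2.700 + 3470·88.70) / 24770 = 365300/24770 = 14.75 mg/L; combined flow 24770 L/s.
4.6%/h lost → k = −ln(1 − 0.046) = 0.04709 h⁻¹.
Decay over the reach: 14.75·exp(−kt) = 14.75·0.9029 = 13.32 mg/L.
Second outfall: C = (24770·13.32 + 1240·47.90)/26010 = 14.96 mg/L.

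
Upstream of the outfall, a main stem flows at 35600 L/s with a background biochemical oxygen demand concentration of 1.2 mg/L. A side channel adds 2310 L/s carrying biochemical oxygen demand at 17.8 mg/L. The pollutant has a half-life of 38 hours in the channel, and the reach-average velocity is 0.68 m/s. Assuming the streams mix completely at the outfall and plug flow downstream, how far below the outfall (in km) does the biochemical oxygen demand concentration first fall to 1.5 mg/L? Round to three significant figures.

52.1 km

Mixed concentration C = ΣQC/ΣQ = (35600·1.200 + 2310·17.80) / 37910 = 83840/37910 = 2.212 mg/L.
Half-life 38 h → k = ln 2 / 38 = 0.01824 h⁻¹ = 0.4378 d⁻¹.
Set 2.212·exp(−k·t) = 1.5 → t = ln(2.212/1.5)/k = 76620 s = 21.28 h.
Distance = v·t = 0.68·76620 = 52100 m = 52.10 km.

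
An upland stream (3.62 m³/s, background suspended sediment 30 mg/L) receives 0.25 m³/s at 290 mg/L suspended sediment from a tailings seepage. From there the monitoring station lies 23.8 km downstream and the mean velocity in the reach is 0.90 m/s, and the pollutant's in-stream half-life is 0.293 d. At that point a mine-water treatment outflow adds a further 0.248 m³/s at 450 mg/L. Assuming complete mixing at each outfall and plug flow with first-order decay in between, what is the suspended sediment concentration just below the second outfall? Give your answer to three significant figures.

Flow-weighted average: C = (3.620·30.00 + 0.2500·290.0) / 3.870 = 181.1/3.870 = 46.80 mg/L; combined flow 3.870 m³/s.
Travel time t = 23.8·1000 / 0.90 = 26440 s = 7.346 h.
Half-life 0.293 d → k = ln 2 / 0.293 = 2.366 d⁻¹.
First-order decay: C = 46.80·exp(−k·t) = 46.80·0.4848 = 22.69 mg/L.
At the second outfall, C = (3.870·22.69 + 0.2480·450.0) / (3.870 + 0.2480) = 48.42 mg/L.

48.4 mg/L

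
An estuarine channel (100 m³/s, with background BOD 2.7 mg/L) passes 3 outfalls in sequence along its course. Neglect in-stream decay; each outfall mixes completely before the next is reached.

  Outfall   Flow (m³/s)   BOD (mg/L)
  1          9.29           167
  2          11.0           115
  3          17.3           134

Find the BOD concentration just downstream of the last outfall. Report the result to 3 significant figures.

Outfall 1: combined Q = 109.3 m³/s; C = (100.0·2.700 + 9.290·167.0)/109.3 = 16.67 mg/L.
Outfall 2: combined Q = 120.3 m³/s; C = (109.3·16.67 + 11.00·115.0)/120.3 = 25.66 mg/L.
Outfall 3: combined Q = 137.6 m³/s; C = (120.3·25.66 + 17.30·134.0)/137.6 = 39.28 mg/L.

39.3 mg/L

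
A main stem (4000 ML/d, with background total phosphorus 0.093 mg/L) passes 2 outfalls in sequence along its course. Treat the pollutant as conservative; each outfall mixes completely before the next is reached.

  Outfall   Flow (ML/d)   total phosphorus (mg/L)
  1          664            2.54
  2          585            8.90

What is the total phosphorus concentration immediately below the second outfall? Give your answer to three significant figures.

After outfall 1: Q = 4000 + 664.0 = 4664 ML/d; C = (4000·0.09300 + 664.0·2.540)/4664 = 0.4414 mg/L.
After outfall 2: Q = 4664 + 585.0 = 5249 ML/d; C = (4664·0.4414 + 585.0·8.900)/5249 = 1.384 mg/L.

1.38 mg/L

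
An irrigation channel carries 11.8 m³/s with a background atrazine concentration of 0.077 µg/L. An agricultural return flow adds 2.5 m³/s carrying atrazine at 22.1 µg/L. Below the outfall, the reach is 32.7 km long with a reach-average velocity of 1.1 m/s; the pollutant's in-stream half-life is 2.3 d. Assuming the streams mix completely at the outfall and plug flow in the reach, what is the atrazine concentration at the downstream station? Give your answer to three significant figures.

3.54 µg/L

After mixing, C = (11.80·0.07700 + 2.500·22.10) / 14.30 = 56.16/14.30 = 3.927 µg/L.
Travel time t = 32.7·1000 / 1.1 = 29730 s = 8.258 h.
Half-life 2.3 d → k = ln 2 / 2.3 = 0.3014 d⁻¹.
First-order decay: C = 3.927·exp(−k·t) = 3.927·0.9015 = 3.540 µg/L.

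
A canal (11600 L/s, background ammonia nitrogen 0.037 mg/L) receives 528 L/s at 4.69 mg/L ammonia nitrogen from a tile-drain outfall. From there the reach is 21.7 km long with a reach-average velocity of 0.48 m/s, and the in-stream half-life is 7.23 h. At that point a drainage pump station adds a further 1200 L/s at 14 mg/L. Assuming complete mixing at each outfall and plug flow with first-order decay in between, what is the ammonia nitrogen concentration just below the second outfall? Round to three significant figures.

1.33 mg/L

Mixed concentration C = ΣQC/ΣQ = (11600·0.03700 + 528.0·4.690) / 12130 = 2906/12130 = 0.2396 mg/L; combined flow 12130 L/s.
Travel time t = 21.7·1000 / 0.48 = 45210 s = 12.56 h.
Half-life 7.23 h → k = ln 2 / 7.23 = 0.09587 h⁻¹ = 2.301 d⁻¹.
After decay, C = 0.2396 × e^(−kt) = 0.2396 × 0.3000 = 0.07187 mg/L.
At the second outfall, C = (12130·0.07187 + 1200·14.00) / (12130 + 1200) = 1.326 mg/L.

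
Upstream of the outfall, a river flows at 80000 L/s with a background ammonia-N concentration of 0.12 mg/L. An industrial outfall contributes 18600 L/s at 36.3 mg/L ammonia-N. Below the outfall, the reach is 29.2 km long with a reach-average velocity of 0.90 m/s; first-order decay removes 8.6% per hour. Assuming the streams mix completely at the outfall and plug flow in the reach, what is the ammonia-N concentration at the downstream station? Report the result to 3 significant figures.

Flow-weighted average: C = (80000·0.1200 + 18600·36.30) / 98600 = 684800/98600 = 6.945 mg/L.
Travel time t = 29.2·1000 / 0.90 = 32440 s = 9.012 h.
8.6%/h lost → k = −ln(1 − 0.086) = 0.08992 h⁻¹.
Applying C = C₀e^(−kt): 6.945 × 0.4447 = 3.088 mg/L.

3.09 mg/L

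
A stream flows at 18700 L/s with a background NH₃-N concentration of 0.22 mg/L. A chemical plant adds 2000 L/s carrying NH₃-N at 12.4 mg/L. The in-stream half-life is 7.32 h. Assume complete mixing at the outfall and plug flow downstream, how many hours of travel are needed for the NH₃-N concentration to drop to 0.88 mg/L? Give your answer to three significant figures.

4.88 h

Flow-weighted average: C = (18700·0.2200 + 2000·12.40) / 20700 = 28910/20700 = 1.397 mg/L.
Half-life 7.32 h → k = ln 2 / 7.32 = 0.09469 h⁻¹ = 2.273 d⁻¹.
1.397·exp(−k·t) = 0.88 → t = ln(1.397/0.88)/k = 17570 s = 4.879 h.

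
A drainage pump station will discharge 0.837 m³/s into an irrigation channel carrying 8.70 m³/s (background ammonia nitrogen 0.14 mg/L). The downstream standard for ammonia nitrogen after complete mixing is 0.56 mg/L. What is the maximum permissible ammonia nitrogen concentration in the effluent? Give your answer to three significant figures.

At the limit, (Qr·Cr + Qe·Cₑ)/(Qr + Qe) = 0.56:
Cₑ = (9.537·0.56 − 8.700·0.1400) / 0.8370 = 4.926 mg/L.

4.93 mg/L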